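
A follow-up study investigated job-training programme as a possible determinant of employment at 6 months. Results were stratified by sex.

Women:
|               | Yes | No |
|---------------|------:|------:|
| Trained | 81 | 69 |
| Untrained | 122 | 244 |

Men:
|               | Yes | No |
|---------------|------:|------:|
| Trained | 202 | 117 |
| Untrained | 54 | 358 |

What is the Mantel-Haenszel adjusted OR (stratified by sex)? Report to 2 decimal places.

OR_MH = Σ(aᵢdᵢ/nᵢ) / Σ(bᵢcᵢ/nᵢ), where nᵢ is the stratum total.
Stratum 1 (Women): n = 516; a·d/n = 81·244/516 = 38.3023; b·c/n = 69·122/516 = 16.3140
Stratum 2 (Men): n = 731; a·d/n = 202·358/731 = 98.9275; b·c/n = 117·54/731 = 8.6430
OR_MH = (38.3023 + 98.9275) / (16.3140 + 8.6430) = 137.2298 / 24.9569 = 5.49867

5.50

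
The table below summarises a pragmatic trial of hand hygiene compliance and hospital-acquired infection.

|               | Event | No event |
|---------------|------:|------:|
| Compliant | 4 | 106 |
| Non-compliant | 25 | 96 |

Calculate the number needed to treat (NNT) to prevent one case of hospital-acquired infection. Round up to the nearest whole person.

Risk in treated group = 4/110 = 0.03636; risk in control = 25/121 = 0.20661.
Absolute risk reduction = 0.20661 − 0.03636 = 0.17025
NNT = 1 / ARR = 1 / 0.17025 = 5.874 → round up → 6

6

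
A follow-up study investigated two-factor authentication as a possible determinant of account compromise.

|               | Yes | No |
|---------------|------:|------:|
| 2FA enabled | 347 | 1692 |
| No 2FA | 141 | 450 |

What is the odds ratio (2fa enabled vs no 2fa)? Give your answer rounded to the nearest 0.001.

Cells: a = 347, b = 1692, c = 141, d = 450.
OR = (a·d)/(b·c) = (347 × 450) / (1692 × 141) = 156150 / 238572 = 0.65452
Exposure is associated with lower odds of account compromise (OR = 0.65 < 1).

0.655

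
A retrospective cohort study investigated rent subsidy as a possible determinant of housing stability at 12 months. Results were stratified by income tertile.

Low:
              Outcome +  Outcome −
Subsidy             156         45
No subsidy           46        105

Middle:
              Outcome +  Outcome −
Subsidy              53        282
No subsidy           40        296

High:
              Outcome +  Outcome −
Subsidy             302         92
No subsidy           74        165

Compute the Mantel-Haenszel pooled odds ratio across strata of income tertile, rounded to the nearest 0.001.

4.444

OR_MH = Σ(aᵢdᵢ/nᵢ) / Σ(bᵢcᵢ/nᵢ), where nᵢ is the stratum total.
Stratum 1 (Low): n = 352; a·d/n = 156·105/352 = 46.5341; b·c/n = 45·46/352 = 5.8807
Stratum 2 (Middle): n = 671; a·d/n = 53·296/671 = 23.3800; b·c/n = 282·40/671 = 16.8107
Stratum 3 (High): n = 633; a·d/n = 302·165/633 = 78.7204; b·c/n = 92·74/633 = 10.7551
OR_MH = (46.5341 + 23.3800 + 78.7204) / (5.8807 + 16.8107 + 10.7551) = 148.6345 / 33.4465 = 4.44394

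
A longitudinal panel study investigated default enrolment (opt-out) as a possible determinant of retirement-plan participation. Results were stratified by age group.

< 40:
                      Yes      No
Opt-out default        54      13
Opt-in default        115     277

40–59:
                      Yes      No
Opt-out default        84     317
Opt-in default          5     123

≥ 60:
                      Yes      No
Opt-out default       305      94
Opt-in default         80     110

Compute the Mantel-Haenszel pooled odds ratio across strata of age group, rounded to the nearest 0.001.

5.735

OR_MH = Σ(aᵢdᵢ/nᵢ) / Σ(bᵢcᵢ/nᵢ), where nᵢ is the stratum total.
Stratum 1 (< 40): n = 459; a·d/n = 54·277/459 = 32.5882; b·c/n = 13·115/459 = 3.2571
Stratum 2 (40–59): n = 529; a·d/n = 84·123/529 = 19.5312; b·c/n = 317·5/529 = 2.9962
Stratum 3 (≥ 60): n = 589; a·d/n = 305·110/589 = 56.9610; b·c/n = 94·80/589 = 12.7674
OR_MH = (32.5882 + 19.5312 + 56.9610) / (3.2571 + 2.9962 + 12.7674) = 109.0804 / 19.0207 = 5.73482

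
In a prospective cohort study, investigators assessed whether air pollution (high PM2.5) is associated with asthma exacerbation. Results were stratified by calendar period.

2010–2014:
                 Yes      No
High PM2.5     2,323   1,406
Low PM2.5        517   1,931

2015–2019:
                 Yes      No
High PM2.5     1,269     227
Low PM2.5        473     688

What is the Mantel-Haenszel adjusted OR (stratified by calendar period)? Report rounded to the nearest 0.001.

OR_MH = Σ(aᵢdᵢ/nᵢ) / Σ(bᵢcᵢ/nᵢ), where nᵢ is the stratum total.
Stratum 1 (2010–2014): n = 6177; a·d/n = 2323·1931/6177 = 726.1960; b·c/n = 1406·517/6177 = 117.6788
Stratum 2 (2015–2019): n = 2657; a·d/n = 1269·688/2657 = 328.5932; b·c/n = 227·473/2657 = 40.4106
OR_MH = (726.1960 + 328.5932) / (117.6788 + 40.4106) = 1054.7892 / 158.0894 = 6.67210

6.672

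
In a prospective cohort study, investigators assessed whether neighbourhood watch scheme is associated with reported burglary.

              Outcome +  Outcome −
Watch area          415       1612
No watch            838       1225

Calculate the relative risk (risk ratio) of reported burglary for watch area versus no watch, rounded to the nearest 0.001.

0.504

Cells: a = 415, b = 1612, c = 838, d = 1225.
Risk in exposed = 415/2027 = 0.20474; risk in unexposed = 838/2063 = 0.40620.
RR = 0.20474 / 0.40620 = 0.50402
The risk is 50% lower among the exposed than among the unexposed.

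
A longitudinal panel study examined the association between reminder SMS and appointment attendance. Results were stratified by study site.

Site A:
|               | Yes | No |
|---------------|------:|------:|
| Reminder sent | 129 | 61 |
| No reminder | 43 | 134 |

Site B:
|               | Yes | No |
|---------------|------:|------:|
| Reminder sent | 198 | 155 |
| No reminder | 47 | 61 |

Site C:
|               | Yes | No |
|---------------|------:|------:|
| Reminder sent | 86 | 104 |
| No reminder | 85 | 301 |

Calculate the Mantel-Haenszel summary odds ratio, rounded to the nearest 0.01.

OR_MH = Σ(aᵢdᵢ/nᵢ) / Σ(bᵢcᵢ/nᵢ), where nᵢ is the stratum total.
Stratum 1 (Site A): n = 367; a·d/n = 129·134/367 = 47.1008; b·c/n = 61·43/367 = 7.1471
Stratum 2 (Site B): n = 461; a·d/n = 198·61/461 = 26.1996; b·c/n = 155·47/461 = 15.8026
Stratum 3 (Site C): n = 576; a·d/n = 86·301/576 = 44.9410; b·c/n = 104·85/576 = 15.3472
OR_MH = (47.1008 + 26.1996 + 44.9410) / (7.1471 + 15.8026 + 15.3472) = 118.2414 / 38.2970 = 3.08749

3.09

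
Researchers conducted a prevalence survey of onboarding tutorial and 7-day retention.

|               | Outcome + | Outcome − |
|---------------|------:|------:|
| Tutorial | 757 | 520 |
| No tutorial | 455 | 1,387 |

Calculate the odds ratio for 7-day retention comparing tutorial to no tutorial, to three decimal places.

4.438

Cells: a = 757, b = 520, c = 455, d = 1387.
OR = (a·d)/(b·c) = (757 × 1387) / (520 × 455) = 1049959 / 236600 = 4.43770
The odds of 7-day retention are about 4.44 times as high in the tutorial group.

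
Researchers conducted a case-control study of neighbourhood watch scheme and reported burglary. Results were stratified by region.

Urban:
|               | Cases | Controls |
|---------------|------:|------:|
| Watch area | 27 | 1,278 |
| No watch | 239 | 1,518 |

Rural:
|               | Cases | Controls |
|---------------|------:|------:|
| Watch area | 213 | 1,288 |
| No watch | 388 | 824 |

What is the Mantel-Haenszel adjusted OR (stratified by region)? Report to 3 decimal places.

0.275

OR_MH = Σ(aᵢdᵢ/nᵢ) / Σ(bᵢcᵢ/nᵢ), where nᵢ is the stratum total.
Stratum 1 (Urban): n = 3062; a·d/n = 27·1518/3062 = 13.3854; b·c/n = 1278·239/3062 = 99.7524
Stratum 2 (Rural): n = 2713; a·d/n = 213·824/2713 = 64.6930; b·c/n = 1288·388/2713 = 184.2035
OR_MH = (13.3854 + 64.6930) / (99.7524 + 184.2035) = 78.0783 / 283.9559 = 0.27497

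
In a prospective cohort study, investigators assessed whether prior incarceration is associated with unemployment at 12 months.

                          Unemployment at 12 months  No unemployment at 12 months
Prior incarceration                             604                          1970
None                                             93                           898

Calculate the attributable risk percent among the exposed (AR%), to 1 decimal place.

60.0

Cells: a = 604, b = 1970, c = 93, d = 898.
Risk in exposed = 604/2574 = 0.23465; risk in unexposed = 93/991 = 0.09384.
RR = 0.23465/0.09384 = 2.50046
AR% = (RR − 1)/RR × 100 = (2.50046 − 1)/2.50046 × 100 = 60.0073%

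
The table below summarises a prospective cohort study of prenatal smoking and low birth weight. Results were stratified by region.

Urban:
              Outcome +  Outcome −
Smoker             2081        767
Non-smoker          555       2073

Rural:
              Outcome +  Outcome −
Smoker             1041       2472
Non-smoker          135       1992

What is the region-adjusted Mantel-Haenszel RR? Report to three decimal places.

RR_MH = Σ(aᵢ·n₀ᵢ/nᵢ) / Σ(cᵢ·n₁ᵢ/nᵢ), with n₁ᵢ = aᵢ+bᵢ (exposed), n₀ᵢ = cᵢ+dᵢ (unexposed), nᵢ = n₁ᵢ+n₀ᵢ.
Stratum 1 (Urban): n₁ = 2848, n₀ = 2628, n = 5476; a·n₀/n = 2081·2628/5476 = 998.6976; c·n₁/n = 555·2848/5476 = 288.6486
Stratum 2 (Rural): n₁ = 3513, n₀ = 2127, n = 5640; a·n₀/n = 1041·2127/5640 = 392.5899; c·n₁/n = 135·3513/5640 = 84.0878
RR_MH = (998.6976 + 392.5899) / (288.6486 + 84.0878) = 1391.2875 / 372.7364 = 3.73263

3.733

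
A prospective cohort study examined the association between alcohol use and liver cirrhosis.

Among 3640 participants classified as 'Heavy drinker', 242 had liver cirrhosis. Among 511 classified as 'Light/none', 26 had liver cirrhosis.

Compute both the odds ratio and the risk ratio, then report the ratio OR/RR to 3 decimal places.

From the description: a = 242, b = 3398, c = 26, d = 485.
OR = (242·485)/(3398·26) = 117370/88348 = 1.32850
Risk in exposed = 242/3640 = 0.06648; risk in unexposed = 26/511 = 0.05088; RR = 1.30666
OR/RR = 1.32850 / 1.30666 = 1.01671
The outcome is rare in both groups, so OR ≈ RR (ratio near 1).

1.017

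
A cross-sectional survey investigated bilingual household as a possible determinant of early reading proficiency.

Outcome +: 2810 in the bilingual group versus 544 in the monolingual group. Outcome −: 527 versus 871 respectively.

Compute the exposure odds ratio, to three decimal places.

8.537

From the description: a = 2810, b = 527, c = 544, d = 871.
OR = (a·d)/(b·c) = (2810 × 871) / (527 × 544) = 2447510 / 286688 = 8.53719
The odds of early reading proficiency are about 8.54 times as high in the bilingual group.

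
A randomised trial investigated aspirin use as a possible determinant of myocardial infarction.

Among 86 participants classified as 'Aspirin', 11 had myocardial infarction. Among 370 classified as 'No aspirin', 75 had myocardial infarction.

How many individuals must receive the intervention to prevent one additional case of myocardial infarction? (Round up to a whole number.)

Risk in treated group = 11/86 = 0.12791; risk in control = 75/370 = 0.20270.
Absolute risk reduction = 0.20270 − 0.12791 = 0.07480
NNT = 1 / ARR = 1 / 0.07480 = 13.370 → round up → 14

14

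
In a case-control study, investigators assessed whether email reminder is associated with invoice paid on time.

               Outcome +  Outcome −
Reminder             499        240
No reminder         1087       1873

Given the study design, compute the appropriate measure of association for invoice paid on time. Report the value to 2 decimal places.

3.58

Cells: a = 499, b = 240, c = 1087, d = 1873.
This is a case-control study: participants were sampled on outcome status, so risks in the source population cannot be estimated directly — relative risk is not valid here. The odds ratio is the appropriate measure.
OR = (a·d)/(b·c) = (499 × 1873) / (240 × 1087) = 934627 / 260880 = 3.58259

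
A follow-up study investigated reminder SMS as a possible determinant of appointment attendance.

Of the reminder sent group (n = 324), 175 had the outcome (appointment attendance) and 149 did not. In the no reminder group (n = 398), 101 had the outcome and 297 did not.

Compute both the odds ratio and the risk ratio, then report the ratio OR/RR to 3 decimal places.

From the description: a = 175, b = 149, c = 101, d = 297.
OR = (175·297)/(149·101) = 51975/15049 = 3.45372
Risk in exposed = 175/324 = 0.54012; risk in unexposed = 101/398 = 0.25377; RR = 2.12841
OR/RR = 3.45372 / 2.12841 = 1.62268
The outcome is not rare, so the OR lies further from 1 than the RR.

1.623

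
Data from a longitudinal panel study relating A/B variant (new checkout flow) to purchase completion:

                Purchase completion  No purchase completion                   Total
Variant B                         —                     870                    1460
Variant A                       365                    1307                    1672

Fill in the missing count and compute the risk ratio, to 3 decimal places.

The missing cell is in the exposed row: 1460 − 870 = 590.
So a = 590, b = 870, c = 365, d = 1307.
RR = [a/(a+b)] / [c/(c+d)] = (590/1460) / (365/1672) = 0.40411/0.21830 = 1.85115

1.851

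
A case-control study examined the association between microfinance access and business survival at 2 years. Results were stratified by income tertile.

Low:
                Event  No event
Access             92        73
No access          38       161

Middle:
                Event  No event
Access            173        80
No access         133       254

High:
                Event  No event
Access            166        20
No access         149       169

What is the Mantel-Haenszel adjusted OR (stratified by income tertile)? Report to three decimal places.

5.472

OR_MH = Σ(aᵢdᵢ/nᵢ) / Σ(bᵢcᵢ/nᵢ), where nᵢ is the stratum total.
Stratum 1 (Low): n = 364; a·d/n = 92·161/364 = 40.6923; b·c/n = 73·38/364 = 7.6209
Stratum 2 (Middle): n = 640; a·d/n = 173·254/640 = 68.6594; b·c/n = 80·133/640 = 16.6250
Stratum 3 (High): n = 504; a·d/n = 166·169/504 = 55.6627; b·c/n = 20·149/504 = 5.9127
OR_MH = (40.6923 + 68.6594 + 55.6627) / (7.6209 + 16.6250 + 5.9127) = 165.0144 / 30.1586 = 5.47156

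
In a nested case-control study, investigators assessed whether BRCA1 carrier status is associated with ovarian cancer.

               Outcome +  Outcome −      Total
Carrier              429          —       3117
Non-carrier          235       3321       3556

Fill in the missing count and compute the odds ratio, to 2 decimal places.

2.26

The missing cell is in the exposed row: 3117 − 429 = 2688.
So a = 429, b = 2688, c = 235, d = 3321.
OR = (a·d)/(b·c) = (429 × 3321) / (2688 × 235) = 1424709 / 631680 = 2.25543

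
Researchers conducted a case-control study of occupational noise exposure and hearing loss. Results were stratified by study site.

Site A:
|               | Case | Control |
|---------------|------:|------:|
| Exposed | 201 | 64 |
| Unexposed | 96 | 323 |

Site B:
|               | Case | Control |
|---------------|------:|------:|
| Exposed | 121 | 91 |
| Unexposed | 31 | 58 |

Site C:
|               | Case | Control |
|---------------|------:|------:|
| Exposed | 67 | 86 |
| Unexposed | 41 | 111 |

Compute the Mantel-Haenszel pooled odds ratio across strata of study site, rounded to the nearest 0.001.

OR_MH = Σ(aᵢdᵢ/nᵢ) / Σ(bᵢcᵢ/nᵢ), where nᵢ is the stratum total.
Stratum 1 (Site A): n = 684; a·d/n = 201·323/684 = 94.9167; b·c/n = 64·96/684 = 8.9825
Stratum 2 (Site B): n = 301; a·d/n = 121·58/301 = 23.3156; b·c/n = 91·31/301 = 9.3721
Stratum 3 (Site C): n = 305; a·d/n = 67·111/305 = 24.3836; b·c/n = 86·41/305 = 11.5607
OR_MH = (94.9167 + 23.3156 + 24.3836) / (8.9825 + 9.3721 + 11.5607) = 142.6159 / 29.9152 = 4.76734

4.767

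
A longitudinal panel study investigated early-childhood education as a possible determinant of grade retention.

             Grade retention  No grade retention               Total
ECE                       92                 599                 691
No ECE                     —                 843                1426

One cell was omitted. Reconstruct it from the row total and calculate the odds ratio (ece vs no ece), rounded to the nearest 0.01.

0.22

The missing cell is in the unexposed row: 1426 − 843 = 583.
So a = 92, b = 599, c = 583, d = 843.
OR = (a·d)/(b·c) = (92 × 843) / (599 × 583) = 77556 / 349217 = 0.22209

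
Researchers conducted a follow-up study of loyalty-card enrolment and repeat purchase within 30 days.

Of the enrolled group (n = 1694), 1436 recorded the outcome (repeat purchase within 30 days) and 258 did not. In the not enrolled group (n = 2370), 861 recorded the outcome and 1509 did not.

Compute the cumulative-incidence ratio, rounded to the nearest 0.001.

2.333

From the description: a = 1436, b = 258, c = 861, d = 1509.
Risk in exposed = 1436/1694 = 0.84770; risk in unexposed = 861/2370 = 0.36329.
RR = 0.84770 / 0.36329 = 2.33338
The risk among the exposed is 2.33 times that among the unexposed.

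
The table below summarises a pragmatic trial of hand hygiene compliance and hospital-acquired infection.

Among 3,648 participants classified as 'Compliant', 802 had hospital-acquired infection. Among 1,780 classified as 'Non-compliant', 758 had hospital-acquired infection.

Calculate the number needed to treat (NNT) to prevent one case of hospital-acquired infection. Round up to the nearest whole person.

Risk in treated group = 802/3648 = 0.21985; risk in control = 758/1780 = 0.42584.
Absolute risk reduction = 0.42584 − 0.21985 = 0.20600
NNT = 1 / ARR = 1 / 0.20600 = 4.854 → round up → 5

5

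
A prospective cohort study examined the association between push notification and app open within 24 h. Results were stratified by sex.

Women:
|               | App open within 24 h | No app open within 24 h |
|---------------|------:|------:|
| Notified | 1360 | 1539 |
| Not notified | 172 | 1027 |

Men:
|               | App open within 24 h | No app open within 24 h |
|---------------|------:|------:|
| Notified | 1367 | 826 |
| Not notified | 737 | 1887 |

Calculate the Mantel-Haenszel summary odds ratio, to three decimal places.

OR_MH = Σ(aᵢdᵢ/nᵢ) / Σ(bᵢcᵢ/nᵢ), where nᵢ is the stratum total.
Stratum 1 (Women): n = 4098; a·d/n = 1360·1027/4098 = 340.8297; b·c/n = 1539·172/4098 = 64.5944
Stratum 2 (Men): n = 4817; a·d/n = 1367·1887/4817 = 535.5053; b·c/n = 826·737/4817 = 126.3778
OR_MH = (340.8297 + 535.5053) / (64.5944 + 126.3778) = 876.3350 / 190.9723 = 4.58881

4.589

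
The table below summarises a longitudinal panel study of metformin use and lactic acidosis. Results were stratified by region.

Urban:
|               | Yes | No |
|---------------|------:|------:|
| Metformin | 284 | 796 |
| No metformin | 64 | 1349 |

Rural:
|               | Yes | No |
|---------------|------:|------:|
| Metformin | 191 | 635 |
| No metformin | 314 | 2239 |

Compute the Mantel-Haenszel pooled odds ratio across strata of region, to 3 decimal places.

OR_MH = Σ(aᵢdᵢ/nᵢ) / Σ(bᵢcᵢ/nᵢ), where nᵢ is the stratum total.
Stratum 1 (Urban): n = 2493; a·d/n = 284·1349/2493 = 153.6767; b·c/n = 796·64/2493 = 20.4348
Stratum 2 (Rural): n = 3379; a·d/n = 191·2239/3379 = 126.5608; b·c/n = 635·314/3379 = 59.0086
OR_MH = (153.6767 + 126.5608) / (20.4348 + 59.0086) = 280.2375 / 79.4434 = 3.52751

3.528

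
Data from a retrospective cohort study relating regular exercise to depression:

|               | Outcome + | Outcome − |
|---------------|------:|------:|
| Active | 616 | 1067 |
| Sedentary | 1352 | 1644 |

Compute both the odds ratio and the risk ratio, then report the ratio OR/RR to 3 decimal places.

Cells: a = 616, b = 1067, c = 1352, d = 1644.
OR = (616·1644)/(1067·1352) = 1012704/1442584 = 0.70201
Risk in exposed = 616/1683 = 0.36601; risk in unexposed = 1352/2996 = 0.45127; RR = 0.81108
OR/RR = 0.70201 / 0.81108 = 0.86553
The outcome is not rare, so the OR lies further from 1 than the RR.

0.866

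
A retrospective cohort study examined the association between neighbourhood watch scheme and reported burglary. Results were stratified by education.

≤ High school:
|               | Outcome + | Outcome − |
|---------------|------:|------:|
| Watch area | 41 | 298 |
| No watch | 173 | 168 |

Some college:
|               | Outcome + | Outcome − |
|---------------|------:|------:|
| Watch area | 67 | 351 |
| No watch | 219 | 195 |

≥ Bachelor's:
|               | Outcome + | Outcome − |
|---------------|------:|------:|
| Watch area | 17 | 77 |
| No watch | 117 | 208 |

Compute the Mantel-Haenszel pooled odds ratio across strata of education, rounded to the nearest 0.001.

OR_MH = Σ(aᵢdᵢ/nᵢ) / Σ(bᵢcᵢ/nᵢ), where nᵢ is the stratum total.
Stratum 1 (≤ High school): n = 680; a·d/n = 41·168/680 = 10.1294; b·c/n = 298·173/680 = 75.8147
Stratum 2 (Some college): n = 832; a·d/n = 67·195/832 = 15.7031; b·c/n = 351·219/832 = 92.3906
Stratum 3 (≥ Bachelor's): n = 419; a·d/n = 17·208/419 = 8.4391; b·c/n = 77·117/419 = 21.5012
OR_MH = (10.1294 + 15.7031 + 8.4391) / (75.8147 + 92.3906 + 21.5012) = 34.2717 / 189.7065 = 0.18066

0.181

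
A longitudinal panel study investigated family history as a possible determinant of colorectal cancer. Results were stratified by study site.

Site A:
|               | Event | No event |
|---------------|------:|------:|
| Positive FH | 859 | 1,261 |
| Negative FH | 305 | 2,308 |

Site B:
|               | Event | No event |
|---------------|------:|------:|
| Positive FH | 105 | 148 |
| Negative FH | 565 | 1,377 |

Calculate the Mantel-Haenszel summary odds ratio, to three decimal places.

OR_MH = Σ(aᵢdᵢ/nᵢ) / Σ(bᵢcᵢ/nᵢ), where nᵢ is the stratum total.
Stratum 1 (Site A): n = 4733; a·d/n = 859·2308/4733 = 418.8827; b·c/n = 1261·305/4733 = 81.2603
Stratum 2 (Site B): n = 2195; a·d/n = 105·1377/2195 = 65.8702; b·c/n = 148·565/2195 = 38.0957
OR_MH = (418.8827 + 65.8702) / (81.2603 + 38.0957) = 484.7529 / 119.3560 = 4.06140

4.061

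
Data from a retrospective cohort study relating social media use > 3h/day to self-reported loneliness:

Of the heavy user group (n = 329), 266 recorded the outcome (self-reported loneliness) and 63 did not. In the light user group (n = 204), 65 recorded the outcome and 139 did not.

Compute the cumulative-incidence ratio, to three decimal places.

2.537

From the description: a = 266, b = 63, c = 65, d = 139.
Risk in exposed = 266/329 = 0.80851; risk in unexposed = 65/204 = 0.31863.
RR = 0.80851 / 0.31863 = 2.53748
The risk among the exposed is 2.54 times that among the unexposed.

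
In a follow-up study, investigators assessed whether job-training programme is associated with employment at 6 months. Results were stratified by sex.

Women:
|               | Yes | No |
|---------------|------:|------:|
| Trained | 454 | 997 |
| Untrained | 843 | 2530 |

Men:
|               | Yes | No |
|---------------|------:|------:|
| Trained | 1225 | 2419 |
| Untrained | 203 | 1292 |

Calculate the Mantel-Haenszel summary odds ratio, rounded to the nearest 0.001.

OR_MH = Σ(aᵢdᵢ/nᵢ) / Σ(bᵢcᵢ/nᵢ), where nᵢ is the stratum total.
Stratum 1 (Women): n = 4824; a·d/n = 454·2530/4824 = 238.1053; b·c/n = 997·843/4824 = 174.2270
Stratum 2 (Men): n = 5139; a·d/n = 1225·1292/5139 = 307.9782; b·c/n = 2419·203/5139 = 95.5550
OR_MH = (238.1053 + 307.9782) / (174.2270 + 95.5550) = 546.0835 / 269.7820 = 2.02417

2.024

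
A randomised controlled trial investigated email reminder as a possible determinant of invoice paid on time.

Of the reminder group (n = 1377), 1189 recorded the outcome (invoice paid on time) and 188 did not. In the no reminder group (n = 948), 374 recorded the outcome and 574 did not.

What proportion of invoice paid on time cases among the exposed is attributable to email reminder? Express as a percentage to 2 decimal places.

54.31

From the description: a = 1189, b = 188, c = 374, d = 574.
Risk in exposed = 1189/1377 = 0.86347; risk in unexposed = 374/948 = 0.39451.
RR = 0.86347/0.39451 = 2.18869
AR% = (RR − 1)/RR × 100 = (2.18869 − 1)/2.18869 × 100 = 54.3106%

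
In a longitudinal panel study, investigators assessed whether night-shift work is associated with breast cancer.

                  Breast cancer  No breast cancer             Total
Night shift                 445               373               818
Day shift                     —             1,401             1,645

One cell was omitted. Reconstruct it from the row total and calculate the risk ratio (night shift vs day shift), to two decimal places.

The missing cell is in the unexposed row: 1645 − 1401 = 244.
So a = 445, b = 373, c = 244, d = 1401.
RR = [a/(a+b)] / [c/(c+d)] = (445/818) / (244/1645) = 0.54401/0.14833 = 3.66761

3.67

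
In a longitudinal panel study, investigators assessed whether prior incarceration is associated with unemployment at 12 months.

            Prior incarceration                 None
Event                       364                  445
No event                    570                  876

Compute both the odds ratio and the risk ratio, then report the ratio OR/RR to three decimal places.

1.087

Reading the table with exposure as columns: a = 364 (Prior incarceration, case), b = 570 (Prior incarceration, non-case), c = 445 (None, case), d = 876.
OR = (364·876)/(570·445) = 318864/253650 = 1.25710
Risk in exposed = 364/934 = 0.38972; risk in unexposed = 445/1321 = 0.33687; RR = 1.15690
OR/RR = 1.25710 / 1.15690 = 1.08661
The outcome is not rare, so the OR lies further from 1 than the RR.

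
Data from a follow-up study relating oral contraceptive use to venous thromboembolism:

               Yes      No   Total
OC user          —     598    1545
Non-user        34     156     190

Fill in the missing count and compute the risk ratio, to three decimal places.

The missing cell is in the exposed row: 1545 − 598 = 947.
So a = 947, b = 598, c = 34, d = 156.
RR = [a/(a+b)] / [c/(c+d)] = (947/1545) / (34/190) = 0.61294/0.17895 = 3.42528

3.425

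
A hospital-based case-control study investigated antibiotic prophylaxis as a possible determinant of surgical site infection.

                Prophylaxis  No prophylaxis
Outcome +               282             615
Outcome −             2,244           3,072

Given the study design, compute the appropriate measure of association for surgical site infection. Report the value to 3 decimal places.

0.628

Reading the table with exposure as columns: a = 282 (Prophylaxis, case), b = 2244 (Prophylaxis, non-case), c = 615 (No prophylaxis, case), d = 3072.
This is a hospital-based case-control study: participants were sampled on outcome status, so risks in the source population cannot be estimated directly — relative risk is not valid here. The odds ratio is the appropriate measure.
OR = (a·d)/(b·c) = (282 × 3072) / (2244 × 615) = 866304 / 1380060 = 0.62773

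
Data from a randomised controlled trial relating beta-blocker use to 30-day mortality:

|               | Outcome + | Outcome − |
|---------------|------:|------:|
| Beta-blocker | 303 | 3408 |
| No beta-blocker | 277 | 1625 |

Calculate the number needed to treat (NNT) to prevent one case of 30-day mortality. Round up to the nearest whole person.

Risk in treated group = 303/3711 = 0.08165; risk in control = 277/1902 = 0.14564.
Absolute risk reduction = 0.14564 − 0.08165 = 0.06399
NNT = 1 / ARR = 1 / 0.06399 = 15.628 → round up → 16

16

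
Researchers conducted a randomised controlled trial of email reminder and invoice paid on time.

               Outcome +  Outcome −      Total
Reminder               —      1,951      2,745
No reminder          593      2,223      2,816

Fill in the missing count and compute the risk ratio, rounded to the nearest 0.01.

1.37

The missing cell is in the exposed row: 2745 − 1951 = 794.
So a = 794, b = 1951, c = 593, d = 2223.
RR = [a/(a+b)] / [c/(c+d)] = (794/2745) / (593/2816) = 0.28925/0.21058 = 1.37359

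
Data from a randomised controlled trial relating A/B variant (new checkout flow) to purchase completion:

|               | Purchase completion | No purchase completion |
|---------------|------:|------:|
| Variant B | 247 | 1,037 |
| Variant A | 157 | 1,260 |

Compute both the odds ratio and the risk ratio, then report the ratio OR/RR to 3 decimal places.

Cells: a = 247, b = 1037, c = 157, d = 1260.
OR = (247·1260)/(1037·157) = 311220/162809 = 1.91157
Risk in exposed = 247/1284 = 0.19237; risk in unexposed = 157/1417 = 0.11080; RR = 1.73621
OR/RR = 1.91157 / 1.73621 = 1.10100
The outcome is not rare, so the OR lies further from 1 than the RR.

1.101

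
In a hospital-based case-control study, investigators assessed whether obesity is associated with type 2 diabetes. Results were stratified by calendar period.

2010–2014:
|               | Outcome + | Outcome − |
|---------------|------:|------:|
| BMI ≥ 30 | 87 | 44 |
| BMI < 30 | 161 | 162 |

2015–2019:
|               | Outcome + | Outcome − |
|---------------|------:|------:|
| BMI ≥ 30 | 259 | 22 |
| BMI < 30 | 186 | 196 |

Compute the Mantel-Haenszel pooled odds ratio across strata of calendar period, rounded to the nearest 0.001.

4.942

OR_MH = Σ(aᵢdᵢ/nᵢ) / Σ(bᵢcᵢ/nᵢ), where nᵢ is the stratum total.
Stratum 1 (2010–2014): n = 454; a·d/n = 87·162/454 = 31.0441; b·c/n = 44·161/454 = 15.6035
Stratum 2 (2015–2019): n = 663; a·d/n = 259·196/663 = 76.5671; b·c/n = 22·186/663 = 6.1719
OR_MH = (31.0441 + 76.5671) / (15.6035 + 6.1719) = 107.6112 / 21.7755 = 4.94185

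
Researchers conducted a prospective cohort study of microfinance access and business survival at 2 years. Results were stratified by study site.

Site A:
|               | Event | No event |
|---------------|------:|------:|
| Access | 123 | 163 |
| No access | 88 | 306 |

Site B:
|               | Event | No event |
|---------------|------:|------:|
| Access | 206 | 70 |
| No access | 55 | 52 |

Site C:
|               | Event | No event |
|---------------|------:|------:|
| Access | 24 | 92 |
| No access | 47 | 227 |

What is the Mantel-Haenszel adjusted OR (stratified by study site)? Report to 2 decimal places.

2.30

OR_MH = Σ(aᵢdᵢ/nᵢ) / Σ(bᵢcᵢ/nᵢ), where nᵢ is the stratum total.
Stratum 1 (Site A): n = 680; a·d/n = 123·306/680 = 55.3500; b·c/n = 163·88/680 = 21.0941
Stratum 2 (Site B): n = 383; a·d/n = 206·52/383 = 27.9687; b·c/n = 70·55/383 = 10.0522
Stratum 3 (Site C): n = 390; a·d/n = 24·227/390 = 13.9692; b·c/n = 92·47/390 = 11.0872
OR_MH = (55.3500 + 27.9687 + 13.9692) / (21.0941 + 10.0522 + 11.0872) = 97.2879 / 42.2335 = 2.30357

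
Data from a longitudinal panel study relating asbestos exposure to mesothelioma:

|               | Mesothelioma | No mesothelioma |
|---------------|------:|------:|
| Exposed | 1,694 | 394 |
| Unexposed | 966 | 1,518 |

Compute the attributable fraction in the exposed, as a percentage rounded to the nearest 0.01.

52.07

Cells: a = 1694, b = 394, c = 966, d = 1518.
Risk in exposed = 1694/2088 = 0.81130; risk in unexposed = 966/2484 = 0.38889.
RR = 0.81130/0.38889 = 2.08621
AR% = (RR − 1)/RR × 100 = (2.08621 − 1)/2.08621 × 100 = 52.0661%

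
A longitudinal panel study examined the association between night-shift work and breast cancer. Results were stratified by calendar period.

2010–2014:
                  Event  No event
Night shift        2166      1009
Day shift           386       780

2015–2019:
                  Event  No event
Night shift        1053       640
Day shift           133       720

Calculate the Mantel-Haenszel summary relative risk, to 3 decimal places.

RR_MH = Σ(aᵢ·n₀ᵢ/nᵢ) / Σ(cᵢ·n₁ᵢ/nᵢ), with n₁ᵢ = aᵢ+bᵢ (exposed), n₀ᵢ = cᵢ+dᵢ (unexposed), nᵢ = n₁ᵢ+n₀ᵢ.
Stratum 1 (2010–2014): n₁ = 3175, n₀ = 1166, n = 4341; a·n₀/n = 2166·1166/4341 = 581.7913; c·n₁/n = 386·3175/4341 = 282.3197
Stratum 2 (2015–2019): n₁ = 1693, n₀ = 853, n = 2546; a·n₀/n = 1053·853/2546 = 352.7922; c·n₁/n = 133·1693/2546 = 88.4403
RR_MH = (581.7913 + 352.7922) / (282.3197 + 88.4403) = 934.5835 / 370.7600 = 2.52072

2.521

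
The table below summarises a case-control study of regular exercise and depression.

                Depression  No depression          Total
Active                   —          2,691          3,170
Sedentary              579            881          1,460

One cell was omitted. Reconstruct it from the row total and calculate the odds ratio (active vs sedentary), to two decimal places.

0.27

The missing cell is in the exposed row: 3170 − 2691 = 479.
So a = 479, b = 2691, c = 579, d = 881.
OR = (a·d)/(b·c) = (479 × 881) / (2691 × 579) = 421999 / 1558089 = 0.27084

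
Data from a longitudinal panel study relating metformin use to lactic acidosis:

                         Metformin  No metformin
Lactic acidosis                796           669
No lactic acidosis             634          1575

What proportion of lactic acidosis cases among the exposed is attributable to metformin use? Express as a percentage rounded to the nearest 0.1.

Reading the table with exposure as columns: a = 796 (Metformin, case), b = 634 (Metformin, non-case), c = 669 (No metformin, case), d = 1575.
Risk in exposed = 796/1430 = 0.55664; risk in unexposed = 669/2244 = 0.29813.
RR = 0.55664/0.29813 = 1.86713
AR% = (RR − 1)/RR × 100 = (1.86713 − 1)/1.86713 × 100 = 46.4418%

46.4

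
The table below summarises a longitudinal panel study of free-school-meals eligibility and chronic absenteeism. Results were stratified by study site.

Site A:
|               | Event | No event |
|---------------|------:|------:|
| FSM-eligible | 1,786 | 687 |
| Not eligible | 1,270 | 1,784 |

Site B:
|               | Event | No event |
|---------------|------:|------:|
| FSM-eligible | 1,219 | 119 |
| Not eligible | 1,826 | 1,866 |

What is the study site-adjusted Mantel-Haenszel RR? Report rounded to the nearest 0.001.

1.785

RR_MH = Σ(aᵢ·n₀ᵢ/nᵢ) / Σ(cᵢ·n₁ᵢ/nᵢ), with n₁ᵢ = aᵢ+bᵢ (exposed), n₀ᵢ = cᵢ+dᵢ (unexposed), nᵢ = n₁ᵢ+n₀ᵢ.
Stratum 1 (Site A): n₁ = 2473, n₀ = 3054, n = 5527; a·n₀/n = 1786·3054/5527 = 986.8724; c·n₁/n = 1270·2473/5527 = 568.2486
Stratum 2 (Site B): n₁ = 1338, n₀ = 3692, n = 5030; a·n₀/n = 1219·3692/5030 = 894.7412; c·n₁/n = 1826·1338/5030 = 485.7233
RR_MH = (986.8724 + 894.7412) / (568.2486 + 485.7233) = 1881.6136 / 1053.9719 = 1.78526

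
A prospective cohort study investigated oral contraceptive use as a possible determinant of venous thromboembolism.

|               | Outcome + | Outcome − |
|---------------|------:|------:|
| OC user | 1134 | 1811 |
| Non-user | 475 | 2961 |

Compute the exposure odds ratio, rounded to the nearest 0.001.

3.903

Cells: a = 1134, b = 1811, c = 475, d = 2961.
OR = (a·d)/(b·c) = (1134 × 2961) / (1811 × 475) = 3357774 / 860225 = 3.90337
The odds of venous thromboembolism are about 3.90 times as high in the oc user group.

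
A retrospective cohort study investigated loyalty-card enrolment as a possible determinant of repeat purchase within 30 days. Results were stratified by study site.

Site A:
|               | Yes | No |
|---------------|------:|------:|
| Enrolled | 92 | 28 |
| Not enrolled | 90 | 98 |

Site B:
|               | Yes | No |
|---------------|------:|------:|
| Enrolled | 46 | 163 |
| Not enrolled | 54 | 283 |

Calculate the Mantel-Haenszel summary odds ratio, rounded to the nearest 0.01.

OR_MH = Σ(aᵢdᵢ/nᵢ) / Σ(bᵢcᵢ/nᵢ), where nᵢ is the stratum total.
Stratum 1 (Site A): n = 308; a·d/n = 92·98/308 = 29.2727; b·c/n = 28·90/308 = 8.1818
Stratum 2 (Site B): n = 546; a·d/n = 46·283/546 = 23.8425; b·c/n = 163·54/546 = 16.1209
OR_MH = (29.2727 + 23.8425) / (8.1818 + 16.1209) = 53.1152 / 24.3027 = 2.18557

2.19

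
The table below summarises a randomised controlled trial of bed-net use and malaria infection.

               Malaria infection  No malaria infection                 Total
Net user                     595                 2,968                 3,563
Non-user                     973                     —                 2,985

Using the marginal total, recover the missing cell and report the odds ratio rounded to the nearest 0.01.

The missing cell is in the unexposed row: 2985 − 973 = 2012.
So a = 595, b = 2968, c = 973, d = 2012.
OR = (a·d)/(b·c) = (595 × 2012) / (2968 × 973) = 1197140 / 2887864 = 0.41454

0.41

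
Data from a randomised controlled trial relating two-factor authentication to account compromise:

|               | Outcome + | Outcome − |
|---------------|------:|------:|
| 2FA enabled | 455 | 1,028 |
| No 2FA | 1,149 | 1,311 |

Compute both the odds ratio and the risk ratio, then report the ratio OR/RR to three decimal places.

0.769

Cells: a = 455, b = 1028, c = 1149, d = 1311.
OR = (455·1311)/(1028·1149) = 596505/1181172 = 0.50501
Risk in exposed = 455/1483 = 0.30681; risk in unexposed = 1149/2460 = 0.46707; RR = 0.65688
OR/RR = 0.50501 / 0.65688 = 0.76880
The outcome is not rare, so the OR lies further from 1 than the RR.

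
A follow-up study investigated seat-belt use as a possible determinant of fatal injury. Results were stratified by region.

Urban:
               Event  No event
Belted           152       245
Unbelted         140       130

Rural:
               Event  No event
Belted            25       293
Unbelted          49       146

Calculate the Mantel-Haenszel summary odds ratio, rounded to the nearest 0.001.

0.463

OR_MH = Σ(aᵢdᵢ/nᵢ) / Σ(bᵢcᵢ/nᵢ), where nᵢ is the stratum total.
Stratum 1 (Urban): n = 667; a·d/n = 152·130/667 = 29.6252; b·c/n = 245·140/667 = 51.4243
Stratum 2 (Rural): n = 513; a·d/n = 25·146/513 = 7.1150; b·c/n = 293·49/513 = 27.9864
OR_MH = (29.6252 + 7.1150) / (51.4243 + 27.9864) = 36.7402 / 79.4106 = 0.46266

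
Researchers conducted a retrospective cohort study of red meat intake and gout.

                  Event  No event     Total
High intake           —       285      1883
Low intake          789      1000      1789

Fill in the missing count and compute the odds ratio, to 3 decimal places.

The missing cell is in the exposed row: 1883 − 285 = 1598.
So a = 1598, b = 285, c = 789, d = 1000.
OR = (a·d)/(b·c) = (1598 × 1000) / (285 × 789) = 1598000 / 224865 = 7.10649

7.106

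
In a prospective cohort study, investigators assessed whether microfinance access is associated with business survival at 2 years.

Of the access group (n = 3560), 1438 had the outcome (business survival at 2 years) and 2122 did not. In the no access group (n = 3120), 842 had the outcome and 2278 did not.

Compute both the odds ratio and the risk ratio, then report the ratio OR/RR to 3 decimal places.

From the description: a = 1438, b = 2122, c = 842, d = 2278.
OR = (1438·2278)/(2122·842) = 3275764/1786724 = 1.83339
Risk in exposed = 1438/3560 = 0.40393; risk in unexposed = 842/3120 = 0.26987; RR = 1.49676
OR/RR = 1.83339 / 1.49676 = 1.22491
The outcome is not rare, so the OR lies further from 1 than the RR.

1.225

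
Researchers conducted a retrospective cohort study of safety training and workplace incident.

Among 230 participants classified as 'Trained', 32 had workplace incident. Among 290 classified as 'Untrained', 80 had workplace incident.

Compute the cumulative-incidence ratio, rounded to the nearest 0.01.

From the description: a = 32, b = 198, c = 80, d = 210.
Risk in exposed = 32/230 = 0.13913; risk in unexposed = 80/290 = 0.27586.
RR = 0.13913 / 0.27586 = 0.50435
The risk is 50% lower among the exposed than among the unexposed.

0.50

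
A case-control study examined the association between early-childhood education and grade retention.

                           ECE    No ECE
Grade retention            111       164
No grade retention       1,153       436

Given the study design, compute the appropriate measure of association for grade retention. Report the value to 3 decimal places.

0.256

Reading the table with exposure as columns: a = 111 (ECE, case), b = 1153 (ECE, non-case), c = 164 (No ECE, case), d = 436.
This is a case-control study: participants were sampled on outcome status, so risks in the source population cannot be estimated directly — relative risk is not valid here. The odds ratio is the appropriate measure.
OR = (a·d)/(b·c) = (111 × 436) / (1153 × 164) = 48396 / 189092 = 0.25594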